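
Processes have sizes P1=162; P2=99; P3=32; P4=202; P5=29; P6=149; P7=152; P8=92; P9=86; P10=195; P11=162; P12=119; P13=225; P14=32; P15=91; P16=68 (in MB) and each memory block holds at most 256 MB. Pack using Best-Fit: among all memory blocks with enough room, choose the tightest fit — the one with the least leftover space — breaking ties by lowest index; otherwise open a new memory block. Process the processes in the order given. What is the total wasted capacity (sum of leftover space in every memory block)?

409

memory block 1: place P1 (162 MB), 94 MB left
memory block 2: place P2 (99 MB), 157 MB left
memory block 1: place P3 (32 MB), 62 MB left
memory block 3: place P4 (202 MB), 54 MB left
memory block 3: place P5 (29 MB), 25 MB left
memory block 2: place P6 (149 MB), 8 MB left
memory block 4: place P7 (152 MB), 104 MB left
memory block 4: place P8 (92 MB), 12 MB left
memory block 5: place P9 (86 MB), 170 MB left
memory block 6: place P10 (195 MB), 61 MB left
memory block 5: place P11 (162 MB), 8 MB left
memory block 7: place P12 (119 MB), 137 MB left
memory block 8: place P13 (225 MB), 31 MB left
memory block 6: place P14 (32 MB), 29 MB left
memory block 7: place P15 (91 MB), 46 MB left
memory block 9: place P16 (68 MB), 188 MB left
9 memory blocks × 256 MB = 2304 MB; used 1895 MB; unused 409 MB.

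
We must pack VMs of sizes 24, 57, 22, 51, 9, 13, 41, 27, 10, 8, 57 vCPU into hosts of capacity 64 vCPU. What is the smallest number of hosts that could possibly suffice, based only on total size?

Total size = 24 + 57 + 22 + 51 + 9 + 13 + 41 + 27 + 10 + 8 + 57 = 319 vCPU.
⌈319 / 64⌉ = 5.

5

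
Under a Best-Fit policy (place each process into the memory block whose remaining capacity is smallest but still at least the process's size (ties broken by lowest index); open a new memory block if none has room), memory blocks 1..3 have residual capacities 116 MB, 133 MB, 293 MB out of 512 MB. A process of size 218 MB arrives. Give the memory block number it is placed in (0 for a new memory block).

Memory blocks with room: memory block 3 (293 MB).
Tightest fit is memory block 3 with 293 MB free.

3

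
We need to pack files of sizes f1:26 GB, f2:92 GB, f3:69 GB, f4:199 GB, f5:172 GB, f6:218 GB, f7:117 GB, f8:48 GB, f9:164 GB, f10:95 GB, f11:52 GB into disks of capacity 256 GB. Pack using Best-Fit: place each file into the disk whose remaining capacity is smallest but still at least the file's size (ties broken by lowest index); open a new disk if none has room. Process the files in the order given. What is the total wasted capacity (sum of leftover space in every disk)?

284

disk 1: place f1 (26 GB), 230 GB left
disk 1: place f2 (92 GB), 138 GB left
disk 1: place f3 (69 GB), 69 GB left
disk 2: place f4 (199 GB), 57 GB left
disk 3: place f5 (172 GB), 84 GB left
disk 4: place f6 (218 GB), 38 GB left
disk 5: place f7 (117 GB), 139 GB left
disk 2: place f8 (48 GB), 9 GB left
disk 6: place f9 (164 GB), 92 GB left
disk 5: place f10 (95 GB), 44 GB left
disk 1: place f11 (52 GB), 17 GB left
6 disks × 256 GB = 1536 GB; used 1252 GB; unused 284 GB.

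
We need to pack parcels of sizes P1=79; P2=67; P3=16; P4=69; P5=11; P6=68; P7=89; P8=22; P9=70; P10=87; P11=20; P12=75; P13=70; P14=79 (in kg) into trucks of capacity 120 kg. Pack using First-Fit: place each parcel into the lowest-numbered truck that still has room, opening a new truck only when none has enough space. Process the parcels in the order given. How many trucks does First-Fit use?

P1 (79 kg) → truck 1 (remaining 41 kg)
P2 (67 kg) → truck 2 (remaining 53 kg)
P3 (16 kg) → truck 1 (remaining 25 kg)
P4 (69 kg) → truck 3 (remaining 51 kg)
P5 (11 kg) → truck 1 (remaining 14 kg)
P6 (68 kg) → truck 4 (remaining 52 kg)
P7 (89 kg) → truck 5 (remaining 31 kg)
P8 (22 kg) → truck 2 (remaining 31 kg)
P9 (70 kg) → truck 6 (remaining 50 kg)
P10 (87 kg) → truck 7 (remaining 33 kg)
P11 (20 kg) → truck 2 (remaining 11 kg)
P12 (75 kg) → truck 8 (remaining 45 kg)
P13 (70 kg) → truck 9 (remaining 50 kg)
P14 (79 kg) → truck 10 (remaining 41 kg)
Final trucks: [79,16,11] [67,22,20] [69] [68] [89] [70] [87] [75] [70] [79].

10 trucks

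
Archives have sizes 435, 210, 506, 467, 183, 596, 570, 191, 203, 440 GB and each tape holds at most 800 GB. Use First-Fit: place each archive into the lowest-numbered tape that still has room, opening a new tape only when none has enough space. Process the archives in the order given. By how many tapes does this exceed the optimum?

0

First-Fit: [435,210] [506,183] [467,191] [596,203] [570] [440] → 6 tapes.
6 archives exceed 400 GB (half the capacity), and no two of those can share a tape, so at least 6 tapes are needed.
So 6 is already optimal.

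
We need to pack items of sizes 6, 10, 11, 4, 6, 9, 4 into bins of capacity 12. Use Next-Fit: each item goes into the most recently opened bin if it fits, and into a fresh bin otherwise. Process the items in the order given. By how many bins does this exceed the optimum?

Next-Fit: [6] [10] [11] [4,6] [9] [4] → 6 bins.
Total size 50; any packing needs at least ⌈50/12⌉ = 5 bins.
An optimal packing achieves that bound: [11] [10] [9] [6,6] [4,4] → 5 bins.
Excess: 6 − 5 = 1.

1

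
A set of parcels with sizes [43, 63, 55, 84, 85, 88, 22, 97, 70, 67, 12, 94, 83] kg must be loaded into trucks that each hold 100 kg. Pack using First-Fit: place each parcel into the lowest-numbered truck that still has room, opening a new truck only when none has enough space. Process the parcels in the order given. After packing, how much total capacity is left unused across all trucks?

137

43 kg → truck 1 (remaining 57 kg)
63 kg → truck 2 (remaining 37 kg)
55 kg → truck 1 (remaining 2 kg)
84 kg → truck 3 (remaining 16 kg)
85 kg → truck 4 (remaining 15 kg)
88 kg → truck 5 (remaining 12 kg)
22 kg → truck 2 (remaining 15 kg)
97 kg → truck 6 (remaining 3 kg)
70 kg → truck 7 (remaining 30 kg)
67 kg → truck 8 (remaining 33 kg)
12 kg → truck 2 (remaining 3 kg)
94 kg → truck 9 (remaining 6 kg)
83 kg → truck 10 (remaining 17 kg)
10 trucks × 100 kg = 1000 kg; used 863 kg; unused 137 kg.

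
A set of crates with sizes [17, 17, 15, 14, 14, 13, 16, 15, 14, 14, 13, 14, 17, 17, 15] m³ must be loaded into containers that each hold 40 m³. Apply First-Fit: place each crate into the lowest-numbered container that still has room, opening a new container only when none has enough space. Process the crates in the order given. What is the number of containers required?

7

17 m³ → container 1 (remaining 23 m³)
17 m³ → container 1 (remaining 6 m³)
15 m³ → container 2 (remaining 25 m³)
14 m³ → container 2 (remaining 11 m³)
14 m³ → container 3 (remaining 26 m³)
13 m³ → container 3 (remaining 13 m³)
16 m³ → container 4 (remaining 24 m³)
15 m³ → container 4 (remaining 9 m³)
14 m³ → container 5 (remaining 26 m³)
14 m³ → container 5 (remaining 12 m³)
13 m³ → container 3 (remaining 0 m³)
14 m³ → container 6 (remaining 26 m³)
17 m³ → container 6 (remaining 9 m³)
17 m³ → container 7 (remaining 23 m³)
15 m³ → container 7 (remaining 8 m³)
Final containers: [17,17] [15,14] [14,13,13] [16,15] [14,14] [14,17] [17,15].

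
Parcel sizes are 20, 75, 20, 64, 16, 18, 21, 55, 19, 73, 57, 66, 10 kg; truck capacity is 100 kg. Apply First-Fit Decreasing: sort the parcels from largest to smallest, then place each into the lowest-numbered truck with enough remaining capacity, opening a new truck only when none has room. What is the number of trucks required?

6 trucks

Sorted descending: 75, 73, 66, 64, 57, 55, 21, 20, 20, 19, 18, 16, 10.
Put 75 kg in truck 1; 25 kg remain.
Put 73 kg in truck 2; 27 kg remain.
Put 66 kg in truck 3; 34 kg remain.
Put 64 kg in truck 4; 36 kg remain.
Put 57 kg in truck 5; 43 kg remain.
Put 55 kg in truck 6; 45 kg remain.
Put 21 kg in truck 1; 4 kg remain.
Put 20 kg in truck 2; 7 kg remain.
Put 20 kg in truck 3; 14 kg remain.
Put 19 kg in truck 4; 17 kg remain.
Put 18 kg in truck 5; 25 kg remain.
Put 16 kg in truck 4; 1 kg remain.
Put 10 kg in truck 3; 4 kg remain.
Final trucks: [75,21] [73,20] [66,20,10] [64,19,16] [57,18] [55].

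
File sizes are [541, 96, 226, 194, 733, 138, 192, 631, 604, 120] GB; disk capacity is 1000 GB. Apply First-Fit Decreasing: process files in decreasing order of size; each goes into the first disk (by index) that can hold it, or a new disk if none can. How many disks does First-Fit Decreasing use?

4

Sorted descending: 733, 631, 604, 541, 226, 194, 192, 138, 120, 96.
Put 733 GB in disk 1; 267 GB remain.
Put 631 GB in disk 2; 369 GB remain.
Put 604 GB in disk 3; 396 GB remain.
Put 541 GB in disk 4; 459 GB remain.
Put 226 GB in disk 1; 41 GB remain.
Put 194 GB in disk 2; 175 GB remain.
Put 192 GB in disk 3; 204 GB remain.
Put 138 GB in disk 2; 37 GB remain.
Put 120 GB in disk 3; 84 GB remain.
Put 96 GB in disk 4; 363 GB remain.
Final disks: [733,226] [631,194,138] [604,192,120] [541,96].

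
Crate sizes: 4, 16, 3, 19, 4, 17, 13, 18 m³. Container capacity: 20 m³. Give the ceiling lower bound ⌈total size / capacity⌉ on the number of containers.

Total size = 4 + 16 + 3 + 19 + 4 + 17 + 13 + 18 = 94 m³.
⌈94 / 20⌉ = 5.

5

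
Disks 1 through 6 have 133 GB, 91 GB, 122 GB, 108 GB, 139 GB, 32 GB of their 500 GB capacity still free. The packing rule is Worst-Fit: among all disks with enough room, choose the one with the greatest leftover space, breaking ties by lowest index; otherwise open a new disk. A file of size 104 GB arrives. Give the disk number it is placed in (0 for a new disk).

Disks with room: disk 1 (133 GB), disk 3 (122 GB), disk 4 (108 GB), disk 5 (139 GB).
Most room is disk 5 with 139 GB free.

5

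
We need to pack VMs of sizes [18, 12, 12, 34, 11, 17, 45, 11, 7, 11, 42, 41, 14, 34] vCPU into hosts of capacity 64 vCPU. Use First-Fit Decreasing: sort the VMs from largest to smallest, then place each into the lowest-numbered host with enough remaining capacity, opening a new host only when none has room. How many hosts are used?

6 hosts

Sorted descending: 45, 42, 41, 34, 34, 18, 17, 14, 12, 12, 11, 11, 11, 7.
45 vCPU → host 1 (remaining 19 vCPU)
42 vCPU → host 2 (remaining 22 vCPU)
41 vCPU → host 3 (remaining 23 vCPU)
34 vCPU → host 4 (remaining 30 vCPU)
34 vCPU → host 5 (remaining 30 vCPU)
18 vCPU → host 1 (remaining 1 vCPU)
17 vCPU → host 2 (remaining 5 vCPU)
14 vCPU → host 3 (remaining 9 vCPU)
12 vCPU → host 4 (remaining 18 vCPU)
12 vCPU → host 4 (remaining 6 vCPU)
11 vCPU → host 5 (remaining 19 vCPU)
11 vCPU → host 5 (remaining 8 vCPU)
11 vCPU → host 6 (remaining 53 vCPU)
7 vCPU → host 3 (remaining 2 vCPU)
Final hosts: [45,18] [42,17] [41,14,7] [34,12,12] [34,11,11] [11].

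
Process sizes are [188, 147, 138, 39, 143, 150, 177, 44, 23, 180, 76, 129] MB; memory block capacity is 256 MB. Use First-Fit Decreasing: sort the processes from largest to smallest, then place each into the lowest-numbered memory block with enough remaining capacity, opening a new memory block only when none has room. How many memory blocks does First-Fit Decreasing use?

Sorted descending: 188, 180, 177, 150, 147, 143, 138, 129, 76, 44, 39, 23.
Put 188 MB in memory block 1; 68 MB remain.
Put 180 MB in memory block 2; 76 MB remain.
Put 177 MB in memory block 3; 79 MB remain.
Put 150 MB in memory block 4; 106 MB remain.
Put 147 MB in memory block 5; 109 MB remain.
Put 143 MB in memory block 6; 113 MB remain.
Put 138 MB in memory block 7; 118 MB remain.
Put 129 MB in memory block 8; 127 MB remain.
Put 76 MB in memory block 2; 0 MB remain.
Put 44 MB in memory block 1; 24 MB remain.
Put 39 MB in memory block 3; 40 MB remain.
Put 23 MB in memory block 1; 1 MB remain.

8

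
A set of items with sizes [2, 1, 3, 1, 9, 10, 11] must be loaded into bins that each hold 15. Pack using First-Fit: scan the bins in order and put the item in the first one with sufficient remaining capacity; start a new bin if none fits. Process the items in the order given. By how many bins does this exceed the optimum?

First-Fit: [2,1,3,1] [9] [10] [11] → 4 bins.
Total size 37; any packing needs at least ⌈37/15⌉ = 3 bins.
An optimal packing achieves that bound: [11,3,1] [10,2,1] [9] → 3 bins.
Excess: 4 − 3 = 1.

1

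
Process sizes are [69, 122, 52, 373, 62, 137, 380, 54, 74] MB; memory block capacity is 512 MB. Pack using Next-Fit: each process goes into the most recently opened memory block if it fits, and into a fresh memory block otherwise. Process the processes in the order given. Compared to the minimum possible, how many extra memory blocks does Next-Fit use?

1

Next-Fit: [69,122,52] [373,62] [137] [380,54,74] → 4 memory blocks.
Total size 1323 MB; any packing needs at least ⌈1323/512⌉ = 3 memory blocks.
An optimal packing achieves that bound: [380,122] [373,137] [74,69,62,54,52] → 3 memory blocks.
Excess: 4 − 3 = 1.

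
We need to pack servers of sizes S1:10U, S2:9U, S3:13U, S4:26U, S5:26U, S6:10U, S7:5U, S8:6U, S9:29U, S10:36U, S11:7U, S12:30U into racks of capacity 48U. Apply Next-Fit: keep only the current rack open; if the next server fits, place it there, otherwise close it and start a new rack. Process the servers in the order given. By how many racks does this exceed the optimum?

1

Next-Fit: [10,9,13] [26] [26,10,5,6] [29] [36,7] [30] → 6 racks.
Total size 207U; any packing needs at least ⌈207/48⌉ = 5 racks.
An optimal packing achieves that bound: [36,10] [30,13,5] [29,10,9] [26,7,6] [26] → 5 racks.
Excess: 6 − 5 = 1.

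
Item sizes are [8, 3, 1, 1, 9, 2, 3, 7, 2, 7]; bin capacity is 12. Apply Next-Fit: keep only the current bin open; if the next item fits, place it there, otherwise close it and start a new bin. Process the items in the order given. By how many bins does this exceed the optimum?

0

Next-Fit: [8,3,1] [1,9,2] [3,7,2] [7] → 4 bins.
Total size 43; any packing needs at least ⌈43/12⌉ = 4 bins.
So 4 is already optimal.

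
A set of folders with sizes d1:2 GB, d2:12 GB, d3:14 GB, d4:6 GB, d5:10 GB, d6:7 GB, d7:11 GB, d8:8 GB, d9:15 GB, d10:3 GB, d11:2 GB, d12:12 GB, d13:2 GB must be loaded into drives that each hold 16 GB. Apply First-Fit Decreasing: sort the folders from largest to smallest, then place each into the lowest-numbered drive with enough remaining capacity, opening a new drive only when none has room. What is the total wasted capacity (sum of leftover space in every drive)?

8

Sorted descending: 15, 14, 12, 12, 11, 10, 8, 7, 6, 3, 2, 2, 2.
Put 15 GB in drive 1; 1 GB remain.
Put 14 GB in drive 2; 2 GB remain.
Put 12 GB in drive 3; 4 GB remain.
Put 12 GB in drive 4; 4 GB remain.
Put 11 GB in drive 5; 5 GB remain.
Put 10 GB in drive 6; 6 GB remain.
Put 8 GB in drive 7; 8 GB remain.
Put 7 GB in drive 7; 1 GB remain.
Put 6 GB in drive 6; 0 GB remain.
Put 3 GB in drive 3; 1 GB remain.
Put 2 GB in drive 2; 0 GB remain.
Put 2 GB in drive 4; 2 GB remain.
Put 2 GB in drive 4; 0 GB remain.
7 drives × 16 GB = 112 GB; used 104 GB; unused 8 GB.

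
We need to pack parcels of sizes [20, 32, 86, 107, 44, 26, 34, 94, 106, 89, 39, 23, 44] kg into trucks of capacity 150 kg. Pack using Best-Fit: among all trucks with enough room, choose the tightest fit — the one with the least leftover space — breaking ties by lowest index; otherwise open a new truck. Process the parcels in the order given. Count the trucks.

6

truck 1: place 20 kg, 130 kg left
truck 1: place 32 kg, 98 kg left
truck 1: place 86 kg, 12 kg left
truck 2: place 107 kg, 43 kg left
truck 3: place 44 kg, 106 kg left
truck 2: place 26 kg, 17 kg left
truck 3: place 34 kg, 72 kg left
truck 4: place 94 kg, 56 kg left
truck 5: place 106 kg, 44 kg left
truck 6: place 89 kg, 61 kg left
truck 5: place 39 kg, 5 kg left
truck 4: place 23 kg, 33 kg left
truck 6: place 44 kg, 17 kg left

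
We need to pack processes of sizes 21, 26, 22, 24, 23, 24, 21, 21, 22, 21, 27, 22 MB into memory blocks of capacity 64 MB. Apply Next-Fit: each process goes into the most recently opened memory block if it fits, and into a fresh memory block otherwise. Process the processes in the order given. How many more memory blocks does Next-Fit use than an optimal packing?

Next-Fit: [21,26] [22,24] [23,24] [21,21,22] [21,27] [22] → 6 memory blocks.
Total size 274 MB; any packing needs at least ⌈274/64⌉ = 5 memory blocks.
An optimal packing achieves that bound: [27,26] [24,24] [23,22] [22,21,21] [22,21,21] → 5 memory blocks.
Excess: 6 − 5 = 1.

1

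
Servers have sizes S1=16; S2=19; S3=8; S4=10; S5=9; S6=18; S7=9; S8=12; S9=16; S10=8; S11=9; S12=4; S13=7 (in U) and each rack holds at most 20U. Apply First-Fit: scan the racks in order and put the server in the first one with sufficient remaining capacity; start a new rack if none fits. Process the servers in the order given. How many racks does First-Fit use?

rack 1: place S1 (16U), 4U left
rack 2: place S2 (19U), 1U left
rack 3: place S3 (8U), 12U left
rack 3: place S4 (10U), 2U left
rack 4: place S5 (9U), 11U left
rack 5: place S6 (18U), 2U left
rack 4: place S7 (9U), 2U left
rack 6: place S8 (12U), 8U left
rack 7: place S9 (16U), 4U left
rack 6: place S10 (8U), 0U left
rack 8: place S11 (9U), 11U left
rack 1: place S12 (4U), 0U left
rack 8: place S13 (7U), 4U left
Final racks: [16,4] [19] [8,10] [9,9] [18] [12,8] [16] [9,7].

8 racks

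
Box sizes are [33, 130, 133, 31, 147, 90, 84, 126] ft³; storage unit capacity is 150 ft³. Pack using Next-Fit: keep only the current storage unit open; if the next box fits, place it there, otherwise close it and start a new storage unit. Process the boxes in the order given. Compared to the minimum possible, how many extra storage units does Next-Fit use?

Next-Fit: [33] [130] [133] [31] [147] [90] [84] [126] → 8 storage units.
Total size 774 ft³; any packing needs at least ⌈774/150⌉ = 6 storage units.
An optimal packing achieves that bound: [147] [133] [130] [126] [90,33] [84,31] → 6 storage units.
Excess: 8 − 6 = 2.

2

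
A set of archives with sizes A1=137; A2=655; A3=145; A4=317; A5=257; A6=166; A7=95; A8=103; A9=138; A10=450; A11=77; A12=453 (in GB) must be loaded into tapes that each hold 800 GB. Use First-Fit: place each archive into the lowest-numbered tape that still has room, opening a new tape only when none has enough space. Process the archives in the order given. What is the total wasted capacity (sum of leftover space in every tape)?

1007

A1 (137 GB) → tape 1 (remaining 663 GB)
A2 (655 GB) → tape 1 (remaining 8 GB)
A3 (145 GB) → tape 2 (remaining 655 GB)
A4 (317 GB) → tape 2 (remaining 338 GB)
A5 (257 GB) → tape 2 (remaining 81 GB)
A6 (166 GB) → tape 3 (remaining 634 GB)
A7 (95 GB) → tape 3 (remaining 539 GB)
A8 (103 GB) → tape 3 (remaining 436 GB)
A9 (138 GB) → tape 3 (remaining 298 GB)
A10 (450 GB) → tape 4 (remaining 350 GB)
A11 (77 GB) → tape 2 (remaining 4 GB)
A12 (453 GB) → tape 5 (remaining 347 GB)
5 tapes × 800 GB = 4000 GB; used 2993 GB; unused 1007 GB.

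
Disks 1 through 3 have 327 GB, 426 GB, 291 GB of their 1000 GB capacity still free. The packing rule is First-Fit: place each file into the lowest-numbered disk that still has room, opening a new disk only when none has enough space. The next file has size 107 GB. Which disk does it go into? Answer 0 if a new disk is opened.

Disks with room: disk 1 (327 GB), disk 2 (426 GB), disk 3 (291 GB).
The first with room is disk 1.

1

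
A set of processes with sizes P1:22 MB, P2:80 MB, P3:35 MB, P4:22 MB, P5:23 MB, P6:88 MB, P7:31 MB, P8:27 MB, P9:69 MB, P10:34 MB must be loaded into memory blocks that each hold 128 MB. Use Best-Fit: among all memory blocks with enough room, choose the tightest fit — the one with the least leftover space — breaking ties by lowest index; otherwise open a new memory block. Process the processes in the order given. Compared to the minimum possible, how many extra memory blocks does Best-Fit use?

0

Best-Fit: [22,80,22] [35,23,27,34] [88,31] [69] → 4 memory blocks.
Total size 431 MB; any packing needs at least ⌈431/128⌉ = 4 memory blocks.
So 4 is already optimal.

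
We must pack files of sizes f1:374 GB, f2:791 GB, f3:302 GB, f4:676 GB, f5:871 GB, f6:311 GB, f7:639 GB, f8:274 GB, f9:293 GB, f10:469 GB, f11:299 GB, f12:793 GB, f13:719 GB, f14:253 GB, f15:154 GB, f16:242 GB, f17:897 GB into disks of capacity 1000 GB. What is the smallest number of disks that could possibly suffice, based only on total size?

9 disks

Total size = 374 + 791 + 302 + 676 + 871 + 311 + 639 + 274 + 293 + 469 + 299 + 793 + 719 + 253 + 154 + 242 + 897 = 8357 GB.
⌈8357 / 1000⌉ = 9.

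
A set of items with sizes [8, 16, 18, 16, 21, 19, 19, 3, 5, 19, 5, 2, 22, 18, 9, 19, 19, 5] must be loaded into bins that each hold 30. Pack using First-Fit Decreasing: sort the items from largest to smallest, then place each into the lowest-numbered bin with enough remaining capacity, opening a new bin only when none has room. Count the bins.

11 bins

Sorted descending: 22, 21, 19, 19, 19, 19, 19, 18, 18, 16, 16, 9, 8, 5, 5, 5, 3, 2.
bin 1: place 22, 8 left
bin 2: place 21, 9 left
bin 3: place 19, 11 left
bin 4: place 19, 11 left
bin 5: place 19, 11 left
bin 6: place 19, 11 left
bin 7: place 19, 11 left
bin 8: place 18, 12 left
bin 9: place 18, 12 left
bin 10: place 16, 14 left
bin 11: place 16, 14 left
bin 2: place 9, 0 left
bin 1: place 8, 0 left
bin 3: place 5, 6 left
bin 3: place 5, 1 left
bin 4: place 5, 6 left
bin 4: place 3, 3 left
bin 4: place 2, 1 left
Final bins: [22,8] [21,9] [19,5,5] [19,5,3,2] [19] [19] [19] [18] [18] [16] [16].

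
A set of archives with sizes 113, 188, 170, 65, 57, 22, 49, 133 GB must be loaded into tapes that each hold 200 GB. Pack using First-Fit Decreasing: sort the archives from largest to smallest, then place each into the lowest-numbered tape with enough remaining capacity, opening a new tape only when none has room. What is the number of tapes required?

5 tapes

Sorted descending: 188, 170, 133, 113, 65, 57, 49, 22.
Put 188 GB in tape 1; 12 GB remain.
Put 170 GB in tape 2; 30 GB remain.
Put 133 GB in tape 3; 67 GB remain.
Put 113 GB in tape 4; 87 GB remain.
Put 65 GB in tape 3; 2 GB remain.
Put 57 GB in tape 4; 30 GB remain.
Put 49 GB in tape 5; 151 GB remain.
Put 22 GB in tape 2; 8 GB remain.
Final tapes: [188] [170,22] [133,65] [113,57] [49].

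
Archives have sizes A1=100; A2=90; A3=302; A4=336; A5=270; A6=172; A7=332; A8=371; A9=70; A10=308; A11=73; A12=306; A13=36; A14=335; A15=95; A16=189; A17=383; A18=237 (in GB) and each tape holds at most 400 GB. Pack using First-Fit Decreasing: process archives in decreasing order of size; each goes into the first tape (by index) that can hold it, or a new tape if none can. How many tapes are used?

Sorted descending: 383, 371, 336, 335, 332, 308, 306, 302, 270, 237, 189, 172, 100, 95, 90, 73, 70, 36.
383 GB → tape 1 (remaining 17 GB)
371 GB → tape 2 (remaining 29 GB)
336 GB → tape 3 (remaining 64 GB)
335 GB → tape 4 (remaining 65 GB)
332 GB → tape 5 (remaining 68 GB)
308 GB → tape 6 (remaining 92 GB)
306 GB → tape 7 (remaining 94 GB)
302 GB → tape 8 (remaining 98 GB)
270 GB → tape 9 (remaining 130 GB)
237 GB → tape 10 (remaining 163 GB)
189 GB → tape 11 (remaining 211 GB)
172 GB → tape 11 (remaining 39 GB)
100 GB → tape 9 (remaining 30 GB)
95 GB → tape 8 (remaining 3 GB)
90 GB → tape 6 (remaining 2 GB)
73 GB → tape 7 (remaining 21 GB)
70 GB → tape 10 (remaining 93 GB)
36 GB → tape 3 (remaining 28 GB)
Final tapes: [383] [371] [336,36] [335] [332] [308,90] [306,73] [302,95] [270,100] [237,70] [189,172].

11 tapes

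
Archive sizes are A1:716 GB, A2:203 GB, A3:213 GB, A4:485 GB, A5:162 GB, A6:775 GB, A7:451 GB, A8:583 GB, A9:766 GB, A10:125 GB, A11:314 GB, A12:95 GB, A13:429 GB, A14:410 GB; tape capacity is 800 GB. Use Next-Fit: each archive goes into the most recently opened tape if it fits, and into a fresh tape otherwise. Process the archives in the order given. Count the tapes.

Put A1 (716 GB) in tape 1; 84 GB remain.
Put A2 (203 GB) in tape 2; 597 GB remain.
Put A3 (213 GB) in tape 2; 384 GB remain.
Put A4 (485 GB) in tape 3; 315 GB remain.
Put A5 (162 GB) in tape 3; 153 GB remain.
Put A6 (775 GB) in tape 4; 25 GB remain.
Put A7 (451 GB) in tape 5; 349 GB remain.
Put A8 (583 GB) in tape 6; 217 GB remain.
Put A9 (766 GB) in tape 7; 34 GB remain.
Put A10 (125 GB) in tape 8; 675 GB remain.
Put A11 (314 GB) in tape 8; 361 GB remain.
Put A12 (95 GB) in tape 8; 266 GB remain.
Put A13 (429 GB) in tape 9; 371 GB remain.
Put A14 (410 GB) in tape 10; 390 GB remain.
Final tapes: [716] [203,213] [485,162] [775] [451] [583] [766] [125,314,95] [429] [410].

10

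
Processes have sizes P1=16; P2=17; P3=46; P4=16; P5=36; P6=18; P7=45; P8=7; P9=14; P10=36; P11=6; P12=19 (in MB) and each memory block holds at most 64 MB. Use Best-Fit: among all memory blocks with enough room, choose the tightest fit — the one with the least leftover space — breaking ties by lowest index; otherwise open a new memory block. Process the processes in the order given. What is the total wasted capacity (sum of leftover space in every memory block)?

memory block 1: place P1 (16 MB), 48 MB left
memory block 1: place P2 (17 MB), 31 MB left
memory block 2: place P3 (46 MB), 18 MB left
memory block 2: place P4 (16 MB), 2 MB left
memory block 3: place P5 (36 MB), 28 MB left
memory block 3: place P6 (18 MB), 10 MB left
memory block 4: place P7 (45 MB), 19 MB left
memory block 3: place P8 (7 MB), 3 MB left
memory block 4: place P9 (14 MB), 5 MB left
memory block 5: place P10 (36 MB), 28 MB left
memory block 5: place P11 (6 MB), 22 MB left
memory block 5: place P12 (19 MB), 3 MB left
5 memory blocks × 64 MB = 320 MB; used 276 MB; unused 44 MB.

44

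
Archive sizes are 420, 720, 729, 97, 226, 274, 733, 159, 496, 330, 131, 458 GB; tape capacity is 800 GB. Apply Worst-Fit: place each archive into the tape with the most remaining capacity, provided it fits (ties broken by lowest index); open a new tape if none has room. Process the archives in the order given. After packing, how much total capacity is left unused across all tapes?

Put 420 GB in tape 1; 380 GB remain.
Put 720 GB in tape 2; 80 GB remain.
Put 729 GB in tape 3; 71 GB remain.
Put 97 GB in tape 1; 283 GB remain.
Put 226 GB in tape 1; 57 GB remain.
Put 274 GB in tape 4; 526 GB remain.
Put 733 GB in tape 5; 67 GB remain.
Put 159 GB in tape 4; 367 GB remain.
Put 496 GB in tape 6; 304 GB remain.
Put 330 GB in tape 4; 37 GB remain.
Put 131 GB in tape 6; 173 GB remain.
Put 458 GB in tape 7; 342 GB remain.
7 tapes × 800 GB = 5600 GB; used 4773 GB; unused 827 GB.

827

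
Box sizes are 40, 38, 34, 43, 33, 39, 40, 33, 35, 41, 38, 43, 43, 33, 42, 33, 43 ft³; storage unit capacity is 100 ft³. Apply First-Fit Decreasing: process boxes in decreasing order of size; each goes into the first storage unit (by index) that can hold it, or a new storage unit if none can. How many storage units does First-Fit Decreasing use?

8 storage units

Sorted descending: 43, 43, 43, 43, 42, 41, 40, 40, 39, 38, 38, 35, 34, 33, 33, 33, 33.
Put 43 ft³ in storage unit 1; 57 ft³ remain.
Put 43 ft³ in storage unit 1; 14 ft³ remain.
Put 43 ft³ in storage unit 2; 57 ft³ remain.
Put 43 ft³ in storage unit 2; 14 ft³ remain.
Put 42 ft³ in storage unit 3; 58 ft³ remain.
Put 41 ft³ in storage unit 3; 17 ft³ remain.
Put 40 ft³ in storage unit 4; 60 ft³ remain.
Put 40 ft³ in storage unit 4; 20 ft³ remain.
Put 39 ft³ in storage unit 5; 61 ft³ remain.
Put 38 ft³ in storage unit 5; 23 ft³ remain.
Put 38 ft³ in storage unit 6; 62 ft³ remain.
Put 35 ft³ in storage unit 6; 27 ft³ remain.
Put 34 ft³ in storage unit 7; 66 ft³ remain.
Put 33 ft³ in storage unit 7; 33 ft³ remain.
Put 33 ft³ in storage unit 7; 0 ft³ remain.
Put 33 ft³ in storage unit 8; 67 ft³ remain.
Put 33 ft³ in storage unit 8; 34 ft³ remain.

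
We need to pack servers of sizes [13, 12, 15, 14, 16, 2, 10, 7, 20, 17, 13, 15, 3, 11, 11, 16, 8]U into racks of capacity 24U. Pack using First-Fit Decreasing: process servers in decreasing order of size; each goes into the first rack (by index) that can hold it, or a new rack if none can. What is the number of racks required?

10

Sorted descending: 20, 17, 16, 16, 15, 15, 14, 13, 13, 12, 11, 11, 10, 8, 7, 3, 2.
Put 20U in rack 1; 4U remain.
Put 17U in rack 2; 7U remain.
Put 16U in rack 3; 8U remain.
Put 16U in rack 4; 8U remain.
Put 15U in rack 5; 9U remain.
Put 15U in rack 6; 9U remain.
Put 14U in rack 7; 10U remain.
Put 13U in rack 8; 11U remain.
Put 13U in rack 9; 11U remain.
Put 12U in rack 10; 12U remain.
Put 11U in rack 8; 0U remain.
Put 11U in rack 9; 0U remain.
Put 10U in rack 7; 0U remain.
Put 8U in rack 3; 0U remain.
Put 7U in rack 2; 0U remain.
Put 3U in rack 1; 1U remain.
Put 2U in rack 4; 6U remain.
Final racks: [20,3] [17,7] [16,8] [16,2] [15] [15] [14,10] [13,11] [13,11] [12].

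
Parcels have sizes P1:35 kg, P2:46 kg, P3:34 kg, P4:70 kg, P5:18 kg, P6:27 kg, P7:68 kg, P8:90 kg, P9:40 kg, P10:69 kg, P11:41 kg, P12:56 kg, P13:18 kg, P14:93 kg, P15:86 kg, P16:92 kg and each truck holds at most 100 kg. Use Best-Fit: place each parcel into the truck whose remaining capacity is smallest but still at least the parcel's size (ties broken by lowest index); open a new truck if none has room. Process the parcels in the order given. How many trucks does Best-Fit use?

10 trucks

Put P1 (35 kg) in truck 1; 65 kg remain.
Put P2 (46 kg) in truck 1; 19 kg remain.
Put P3 (34 kg) in truck 2; 66 kg remain.
Put P4 (70 kg) in truck 3; 30 kg remain.
Put P5 (18 kg) in truck 1; 1 kg remain.
Put P6 (27 kg) in truck 3; 3 kg remain.
Put P7 (68 kg) in truck 4; 32 kg remain.
Put P8 (90 kg) in truck 5; 10 kg remain.
Put P9 (40 kg) in truck 2; 26 kg remain.
Put P10 (69 kg) in truck 6; 31 kg remain.
Put P11 (41 kg) in truck 7; 59 kg remain.
Put P12 (56 kg) in truck 7; 3 kg remain.
Put P13 (18 kg) in truck 2; 8 kg remain.
Put P14 (93 kg) in truck 8; 7 kg remain.
Put P15 (86 kg) in truck 9; 14 kg remain.
Put P16 (92 kg) in truck 10; 8 kg remain.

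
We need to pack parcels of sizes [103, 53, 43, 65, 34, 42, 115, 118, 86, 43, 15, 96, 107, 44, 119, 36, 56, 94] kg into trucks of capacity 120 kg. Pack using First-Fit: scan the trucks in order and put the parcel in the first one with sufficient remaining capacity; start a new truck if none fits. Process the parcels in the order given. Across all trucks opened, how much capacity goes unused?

103 kg → truck 1 (remaining 17 kg)
53 kg → truck 2 (remaining 67 kg)
43 kg → truck 2 (remaining 24 kg)
65 kg → truck 3 (remaining 55 kg)
34 kg → truck 3 (remaining 21 kg)
42 kg → truck 4 (remaining 78 kg)
115 kg → truck 5 (remaining 5 kg)
118 kg → truck 6 (remaining 2 kg)
86 kg → truck 7 (remaining 34 kg)
43 kg → truck 4 (remaining 35 kg)
15 kg → truck 1 (remaining 2 kg)
96 kg → truck 8 (remaining 24 kg)
107 kg → truck 9 (remaining 13 kg)
44 kg → truck 10 (remaining 76 kg)
119 kg → truck 11 (remaining 1 kg)
36 kg → truck 10 (remaining 40 kg)
56 kg → truck 12 (remaining 64 kg)
94 kg → truck 13 (remaining 26 kg)
13 trucks × 120 kg = 1560 kg; used 1269 kg; unused 291 kg.

291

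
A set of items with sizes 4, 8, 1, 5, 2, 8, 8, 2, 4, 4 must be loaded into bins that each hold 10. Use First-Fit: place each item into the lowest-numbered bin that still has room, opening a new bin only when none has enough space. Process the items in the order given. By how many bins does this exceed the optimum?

First-Fit: [4,1,5] [8,2] [8,2] [8] [4,4] → 5 bins.
Total size 46; any packing needs at least ⌈46/10⌉ = 5 bins.
So 5 is already optimal.

0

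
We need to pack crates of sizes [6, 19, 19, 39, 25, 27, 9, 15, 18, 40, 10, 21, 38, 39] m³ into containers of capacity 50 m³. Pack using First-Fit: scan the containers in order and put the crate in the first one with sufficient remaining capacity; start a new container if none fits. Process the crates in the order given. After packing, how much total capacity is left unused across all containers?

container 1: place 6 m³, 44 m³ left
container 1: place 19 m³, 25 m³ left
container 1: place 19 m³, 6 m³ left
container 2: place 39 m³, 11 m³ left
container 3: place 25 m³, 25 m³ left
container 4: place 27 m³, 23 m³ left
container 2: place 9 m³, 2 m³ left
container 3: place 15 m³, 10 m³ left
container 4: place 18 m³, 5 m³ left
container 5: place 40 m³, 10 m³ left
container 3: place 10 m³, 0 m³ left
container 6: place 21 m³, 29 m³ left
container 7: place 38 m³, 12 m³ left
container 8: place 39 m³, 11 m³ left
8 containers × 50 m³ = 400 m³; used 325 m³; unused 75 m³.

75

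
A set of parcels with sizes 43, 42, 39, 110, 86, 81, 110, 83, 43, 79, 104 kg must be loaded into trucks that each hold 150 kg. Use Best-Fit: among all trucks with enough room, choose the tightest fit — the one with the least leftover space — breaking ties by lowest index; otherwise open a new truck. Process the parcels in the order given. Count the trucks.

truck 1: place 43 kg, 107 kg left
truck 1: place 42 kg, 65 kg left
truck 1: place 39 kg, 26 kg left
truck 2: place 110 kg, 40 kg left
truck 3: place 86 kg, 64 kg left
truck 4: place 81 kg, 69 kg left
truck 5: place 110 kg, 40 kg left
truck 6: place 83 kg, 67 kg left
truck 3: place 43 kg, 21 kg left
truck 7: place 79 kg, 71 kg left
truck 8: place 104 kg, 46 kg left
Final trucks: [43,42,39] [110] [86,43] [81] [110] [83] [79] [104].

8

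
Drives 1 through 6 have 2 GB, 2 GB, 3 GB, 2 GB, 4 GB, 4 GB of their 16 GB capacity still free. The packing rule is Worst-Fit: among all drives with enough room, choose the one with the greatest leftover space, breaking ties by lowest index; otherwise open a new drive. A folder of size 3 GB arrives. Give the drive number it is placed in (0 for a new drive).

5

Drives with room: drive 3 (3 GB), drive 5 (4 GB), drive 6 (4 GB).
Most room is drive 5 with 4 GB free.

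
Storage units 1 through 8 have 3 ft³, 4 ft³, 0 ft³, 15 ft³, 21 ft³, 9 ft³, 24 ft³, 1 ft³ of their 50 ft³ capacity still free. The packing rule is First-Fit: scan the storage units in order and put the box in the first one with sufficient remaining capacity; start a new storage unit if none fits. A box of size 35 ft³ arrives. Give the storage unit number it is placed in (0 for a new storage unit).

No storage unit has ≥ 35 ft³ free, so a new storage unit is opened.

0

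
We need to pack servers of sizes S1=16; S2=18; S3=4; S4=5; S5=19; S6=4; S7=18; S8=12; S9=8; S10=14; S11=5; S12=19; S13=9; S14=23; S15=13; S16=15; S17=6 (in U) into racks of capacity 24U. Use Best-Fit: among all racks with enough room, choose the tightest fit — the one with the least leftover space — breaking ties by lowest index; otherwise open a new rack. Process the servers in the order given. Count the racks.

rack 1: place S1 (16U), 8U left
rack 2: place S2 (18U), 6U left
rack 2: place S3 (4U), 2U left
rack 1: place S4 (5U), 3U left
rack 3: place S5 (19U), 5U left
rack 3: place S6 (4U), 1U left
rack 4: place S7 (18U), 6U left
rack 5: place S8 (12U), 12U left
rack 5: place S9 (8U), 4U left
rack 6: place S10 (14U), 10U left
rack 4: place S11 (5U), 1U left
rack 7: place S12 (19U), 5U left
rack 6: place S13 (9U), 1U left
rack 8: place S14 (23U), 1U left
rack 9: place S15 (13U), 11U left
rack 10: place S16 (15U), 9U left
rack 10: place S17 (6U), 3U left
Final racks: [16,5] [18,4] [19,4] [18,5] [12,8] [14,9] [19] [23] [13] [15,6].

10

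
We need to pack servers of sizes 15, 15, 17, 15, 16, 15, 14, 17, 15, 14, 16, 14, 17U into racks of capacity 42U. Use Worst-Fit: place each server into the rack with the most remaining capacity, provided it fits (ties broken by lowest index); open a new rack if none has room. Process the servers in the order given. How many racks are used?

7 racks

15U → rack 1 (remaining 27U)
15U → rack 1 (remaining 12U)
17U → rack 2 (remaining 25U)
15U → rack 2 (remaining 10U)
16U → rack 3 (remaining 26U)
15U → rack 3 (remaining 11U)
14U → rack 4 (remaining 28U)
17U → rack 4 (remaining 11U)
15U → rack 5 (remaining 27U)
14U → rack 5 (remaining 13U)
16U → rack 6 (remaining 26U)
14U → rack 6 (remaining 12U)
17U → rack 7 (remaining 25U)
Final racks: [15,15] [17,15] [16,15] [14,17] [15,14] [16,14] [17].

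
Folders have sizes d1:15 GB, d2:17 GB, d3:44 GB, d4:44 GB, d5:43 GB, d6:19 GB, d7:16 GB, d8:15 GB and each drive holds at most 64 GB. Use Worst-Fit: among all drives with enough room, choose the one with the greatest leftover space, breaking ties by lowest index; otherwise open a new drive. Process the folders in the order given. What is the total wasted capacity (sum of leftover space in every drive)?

Put d1 (15 GB) in drive 1; 49 GB remain.
Put d2 (17 GB) in drive 1; 32 GB remain.
Put d3 (44 GB) in drive 2; 20 GB remain.
Put d4 (44 GB) in drive 3; 20 GB remain.
Put d5 (43 GB) in drive 4; 21 GB remain.
Put d6 (19 GB) in drive 1; 13 GB remain.
Put d7 (16 GB) in drive 4; 5 GB remain.
Put d8 (15 GB) in drive 2; 5 GB remain.
4 drives × 64 GB = 256 GB; used 213 GB; unused 43 GB.

43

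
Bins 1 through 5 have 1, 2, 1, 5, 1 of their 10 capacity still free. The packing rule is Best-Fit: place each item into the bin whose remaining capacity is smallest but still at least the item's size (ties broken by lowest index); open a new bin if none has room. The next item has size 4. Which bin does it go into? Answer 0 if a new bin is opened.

Bins with room: bin 4 (5).
Tightest fit is bin 4 with 5 free.

4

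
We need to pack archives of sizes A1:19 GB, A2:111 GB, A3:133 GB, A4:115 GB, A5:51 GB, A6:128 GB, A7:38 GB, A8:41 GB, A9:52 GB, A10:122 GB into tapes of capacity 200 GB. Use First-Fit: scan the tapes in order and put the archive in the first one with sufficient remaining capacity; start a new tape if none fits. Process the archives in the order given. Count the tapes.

tape 1: place A1 (19 GB), 181 GB left
tape 1: place A2 (111 GB), 70 GB left
tape 2: place A3 (133 GB), 67 GB left
tape 3: place A4 (115 GB), 85 GB left
tape 1: place A5 (51 GB), 19 GB left
tape 4: place A6 (128 GB), 72 GB left
tape 2: place A7 (38 GB), 29 GB left
tape 3: place A8 (41 GB), 44 GB left
tape 4: place A9 (52 GB), 20 GB left
tape 5: place A10 (122 GB), 78 GB left
Final tapes: [19,111,51] [133,38] [115,41] [128,52] [122].

5 tapes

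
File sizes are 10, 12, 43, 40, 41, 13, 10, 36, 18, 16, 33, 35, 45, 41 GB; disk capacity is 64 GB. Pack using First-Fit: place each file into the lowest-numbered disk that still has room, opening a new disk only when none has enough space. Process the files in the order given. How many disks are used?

8

disk 1: place 10 GB, 54 GB left
disk 1: place 12 GB, 42 GB left
disk 2: place 43 GB, 21 GB left
disk 1: place 40 GB, 2 GB left
disk 3: place 41 GB, 23 GB left
disk 2: place 13 GB, 8 GB left
disk 3: place 10 GB, 13 GB left
disk 4: place 36 GB, 28 GB left
disk 4: place 18 GB, 10 GB left
disk 5: place 16 GB, 48 GB left
disk 5: place 33 GB, 15 GB left
disk 6: place 35 GB, 29 GB left
disk 7: place 45 GB, 19 GB left
disk 8: place 41 GB, 23 GB left
Final disks: [10,12,40] [43,13] [41,10] [36,18] [16,33] [35] [45] [41].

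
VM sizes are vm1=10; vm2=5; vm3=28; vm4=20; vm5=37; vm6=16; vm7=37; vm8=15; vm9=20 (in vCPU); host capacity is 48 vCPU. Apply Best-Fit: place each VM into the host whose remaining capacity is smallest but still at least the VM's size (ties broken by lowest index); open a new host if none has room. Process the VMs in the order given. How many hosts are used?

5 hosts

vm1 (10 vCPU) → host 1 (remaining 38 vCPU)
vm2 (5 vCPU) → host 1 (remaining 33 vCPU)
vm3 (28 vCPU) → host 1 (remaining 5 vCPU)
vm4 (20 vCPU) → host 2 (remaining 28 vCPU)
vm5 (37 vCPU) → host 3 (remaining 11 vCPU)
vm6 (16 vCPU) → host 2 (remaining 12 vCPU)
vm7 (37 vCPU) → host 4 (remaining 11 vCPU)
vm8 (15 vCPU) → host 5 (remaining 33 vCPU)
vm9 (20 vCPU) → host 5 (remaining 13 vCPU)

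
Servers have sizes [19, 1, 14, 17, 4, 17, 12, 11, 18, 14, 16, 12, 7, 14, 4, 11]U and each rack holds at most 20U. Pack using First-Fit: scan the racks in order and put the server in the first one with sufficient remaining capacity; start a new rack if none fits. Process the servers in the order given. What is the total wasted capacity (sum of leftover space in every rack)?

19U → rack 1 (remaining 1U)
1U → rack 1 (remaining 0U)
14U → rack 2 (remaining 6U)
17U → rack 3 (remaining 3U)
4U → rack 2 (remaining 2U)
17U → rack 4 (remaining 3U)
12U → rack 5 (remaining 8U)
11U → rack 6 (remaining 9U)
18U → rack 7 (remaining 2U)
14U → rack 8 (remaining 6U)
16U → rack 9 (remaining 4U)
12U → rack 10 (remaining 8U)
7U → rack 5 (remaining 1U)
14U → rack 11 (remaining 6U)
4U → rack 6 (remaining 5U)
11U → rack 12 (remaining 9U)
12 racks × 20U = 240U; used 191U; unused 49U.

49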